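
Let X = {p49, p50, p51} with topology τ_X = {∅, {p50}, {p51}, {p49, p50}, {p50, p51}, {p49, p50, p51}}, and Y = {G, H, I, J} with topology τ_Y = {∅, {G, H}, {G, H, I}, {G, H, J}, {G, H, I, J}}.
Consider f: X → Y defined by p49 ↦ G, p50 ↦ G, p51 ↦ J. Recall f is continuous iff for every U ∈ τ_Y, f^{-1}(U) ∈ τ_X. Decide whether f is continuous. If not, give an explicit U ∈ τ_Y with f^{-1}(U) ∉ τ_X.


f IS continuous.

Compute f^{-1}(U) for each U ∈ τ_Y:
  U = ∅: f^{-1}(U) = ∅ ∈ τ_X ✓.
  U = {G, H}: f^{-1}(U) = {p49, p50} ∈ τ_X ✓.
  U = {G, H, I}: f^{-1}(U) = {p49, p50} ∈ τ_X ✓.
  U = {G, H, J}: f^{-1}(U) = {p49, p50, p51} ∈ τ_X ✓.
  U = {G, H, I, J}: f^{-1}(U) = {p49, p50, p51} ∈ τ_X ✓.
Every preimage lies in τ_X, so f IS continuous.


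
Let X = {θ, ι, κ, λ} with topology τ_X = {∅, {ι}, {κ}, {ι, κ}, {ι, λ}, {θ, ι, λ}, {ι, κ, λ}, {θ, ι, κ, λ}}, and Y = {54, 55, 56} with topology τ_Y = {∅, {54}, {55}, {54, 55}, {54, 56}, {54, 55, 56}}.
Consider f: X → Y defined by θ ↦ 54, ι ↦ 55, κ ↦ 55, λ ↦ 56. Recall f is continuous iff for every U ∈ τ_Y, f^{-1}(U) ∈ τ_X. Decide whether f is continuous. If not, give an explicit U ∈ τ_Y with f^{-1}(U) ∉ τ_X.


f is NOT continuous.

Compute f^{-1}(U) for each U ∈ τ_Y:
  U = ∅: f^{-1}(U) = ∅ ∈ τ_X ✓.
  U = {54}: f^{-1}(U) = {θ} ∉ τ_X ✗.
  U = {55}: f^{-1}(U) = {ι, κ} ∈ τ_X ✓.
  U = {54, 55}: f^{-1}(U) = {θ, ι, κ} ∉ τ_X ✗.
  U = {54, 56}: f^{-1}(U) = {θ, λ} ∉ τ_X ✗.
  U = {54, 55, 56}: f^{-1}(U) = {θ, ι, κ, λ} ∈ τ_X ✓.
Found U = {54} with f^{-1}(U) = {θ} not in τ_X. Therefore f is NOT continuous.


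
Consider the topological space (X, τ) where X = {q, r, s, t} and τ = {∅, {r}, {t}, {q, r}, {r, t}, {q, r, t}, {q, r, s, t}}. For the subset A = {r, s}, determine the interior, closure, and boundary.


int(A) = {r}, cl(A) = {q, r, s}, ∂A = {q, s}.

Closed sets in (X, τ) are complements of opens:
  closed(X, τ) = {∅, {s}, {q, s}, {s, t}, {q, r, s}, {q, s, t}, {q, r, s, t}}.
int(A) = ⋃ {U ∈ τ : U ⊆ A}. Opens contained in A: ∅, {r}.
Taking the union of these: int(A) = {r}.
cl(A) = ⋂ {C closed : A ⊆ C}. Closed sets containing A: {q, r, s}, {q, r, s, t}.
Intersecting these: cl(A) = {q, r, s}.
∂A = cl(A) ∖ int(A) = {q, r, s} ∖ {r} = {q, s}.


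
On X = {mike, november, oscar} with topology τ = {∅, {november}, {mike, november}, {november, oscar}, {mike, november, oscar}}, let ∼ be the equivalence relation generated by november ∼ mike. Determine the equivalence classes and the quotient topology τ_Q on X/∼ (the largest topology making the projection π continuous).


X/∼ = {[mike=november], [oscar]}; |τ_Q| = 3.

Equivalence classes: [mike=november], [oscar].
Quotient map π: X → X/∼ sends mike ↦ [mike=november], november ↦ [mike=november], oscar ↦ [oscar].
For each subset V ⊆ X/∼, compute π^{-1}(V) ⊆ X and check whether π^{-1}(V) ∈ τ. V is open in τ_Q iff π^{-1}(V) ∈ τ.
  V = {}: π^{-1}(V) = ∅ ∈ τ ✓.
  V = {[mike=november]}: π^{-1}(V) = {mike, november} ∈ τ ✓.
  V = {[oscar]}: π^{-1}(V) = {oscar} ∉ τ ✗.
  V = {[mike=november], [oscar]}: π^{-1}(V) = {mike, november, oscar} ∈ τ ✓.
Open sets in the quotient: τ_Q = {{}, {[mike=november]}, {[mike=november], [oscar]}} (3 elements).


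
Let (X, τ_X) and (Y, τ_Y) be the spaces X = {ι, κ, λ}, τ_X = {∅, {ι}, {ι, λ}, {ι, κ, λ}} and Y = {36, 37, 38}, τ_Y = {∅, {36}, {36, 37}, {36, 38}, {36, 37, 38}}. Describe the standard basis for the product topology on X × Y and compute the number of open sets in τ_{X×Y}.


Basis B = {∅ × ∅, {ι} × {36}, {ι} × {36, 37}, {ι} × {36, 38}, {ι, λ} × {36}, {ι} × {36, 37, 38}, {ι, κ, λ} × {36}, {ι, λ} × {36, 37}, {ι, λ} × {36, 38}, {ι, λ} × {36, 37, 38}, {ι, κ, λ} × {36, 37}, {ι, κ, λ} × {36, 38}, {ι, κ, λ} × {36, 37, 38}}; |τ_{X×Y}| = 30.

Enumerate products U × V with U ∈ τ_X, V ∈ τ_Y (deduplicated):
  ∅ × ∅ = {} (∅)
  {ι} × {36} = {(ι,36)}
  {ι} × {36, 37} = {(ι,36), (ι,37)}
  {ι} × {36, 38} = {(ι,36), (ι,38)}
  {ι, λ} × {36} = {(ι,36), (λ,36)}
  {ι} × {36, 37, 38} = {(ι,36), (ι,37), (ι,38)}
  {ι, κ, λ} × {36} = {(ι,36), (κ,36), (λ,36)}
  {ι, λ} × {36, 37} = {(ι,36), (ι,37), (λ,36), (λ,37)}
  {ι, λ} × {36, 38} = {(ι,36), (ι,38), (λ,36), (λ,38)}
  {ι, λ} × {36, 37, 38} = {(ι,36), (ι,37), (ι,38), (λ,36), (λ,37), (λ,38)}
  {ι, κ, λ} × {36, 37} = {(ι,36), (ι,37), (κ,36), (κ,37), (λ,36), (λ,37)}
  {ι, κ, λ} × {36, 38} = {(ι,36), (ι,38), (κ,36), (κ,38), (λ,36), (λ,38)}
  {ι, κ, λ} × {36, 37, 38} = {(ι,36), (ι,37), (ι,38), (κ,36), (κ,37), (κ,38), (λ,36), (λ,37), (λ,38)}
These 13 distinct sets form the basis B.
Close under arbitrary unions to get τ_{X×Y}; counting gives |τ_{X×Y}| = 30.


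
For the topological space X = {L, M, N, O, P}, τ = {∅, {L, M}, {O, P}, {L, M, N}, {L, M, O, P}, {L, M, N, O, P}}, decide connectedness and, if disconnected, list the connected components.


(X, τ) is disconnected; components = [{O, P}, {L, M, N}].

Find clopen sets (U ∈ τ with X ∖ U ∈ τ):
  U = ∅, X ∖ U = {L, M, N, O, P} — both open, so U is clopen.
  U = {O, P}, X ∖ U = {L, M, N} — both open, so U is clopen.
  U = {L, M, N}, X ∖ U = {O, P} — both open, so U is clopen.
  U = {L, M, N, O, P}, X ∖ U = ∅ — both open, so U is clopen.
Nontrivial clopen(s) exist: e.g. {L, M, N}. So (X, τ) is disconnected.
Compute connected components by grouping points that agree on all clopens:
  component: {O, P}
  component: {L, M, N}


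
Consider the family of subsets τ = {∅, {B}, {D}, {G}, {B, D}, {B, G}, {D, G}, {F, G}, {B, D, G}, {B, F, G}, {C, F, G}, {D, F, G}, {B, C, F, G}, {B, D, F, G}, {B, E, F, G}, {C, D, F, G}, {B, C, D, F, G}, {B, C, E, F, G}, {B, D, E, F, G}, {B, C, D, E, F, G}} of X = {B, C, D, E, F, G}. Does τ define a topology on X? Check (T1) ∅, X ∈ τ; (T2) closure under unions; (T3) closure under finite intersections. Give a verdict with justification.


τ IS a topology on X.

Axiom (T1): ∅ ∈ τ? Yes; X ∈ τ? Yes.
Axiom (T2/T3): check pairwise unions and intersections of members of τ.
All pairwise intersections and unions checked — each lies in τ. Therefore τ satisfies (T1), (T2), (T3): it IS a topology on X.


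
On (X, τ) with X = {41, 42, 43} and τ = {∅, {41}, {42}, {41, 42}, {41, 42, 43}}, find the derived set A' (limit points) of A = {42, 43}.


A' = {43}

For each x ∈ X, list the open sets U ∈ τ with x ∈ U, then check whether U ∩ (A ∖ {x}) ≠ ∅ for every such U.
  x = 41: open {41} ∋ x has {41} ∩ (A ∖ {41}) = ∅, so x is NOT a limit point.
  x = 42: open {42} ∋ x has {42} ∩ (A ∖ {42}) = ∅, so x is NOT a limit point.
  x = 43: opens ∋ x are {41, 42, 43}; each meets A ∖ {43}, so x IS a limit point.
Collecting: A' = {43}.


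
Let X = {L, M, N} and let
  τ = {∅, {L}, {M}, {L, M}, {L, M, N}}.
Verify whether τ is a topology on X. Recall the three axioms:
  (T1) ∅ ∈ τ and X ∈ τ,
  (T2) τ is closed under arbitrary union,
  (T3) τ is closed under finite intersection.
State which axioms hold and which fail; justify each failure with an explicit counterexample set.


τ IS a topology on X.

Axiom (T1): ∅ ∈ τ? Yes; X ∈ τ? Yes.
Axiom (T2/T3): check pairwise unions and intersections of members of τ.
All pairwise intersections and unions checked — each lies in τ. Therefore τ satisfies (T1), (T2), (T3): it IS a topology on X.


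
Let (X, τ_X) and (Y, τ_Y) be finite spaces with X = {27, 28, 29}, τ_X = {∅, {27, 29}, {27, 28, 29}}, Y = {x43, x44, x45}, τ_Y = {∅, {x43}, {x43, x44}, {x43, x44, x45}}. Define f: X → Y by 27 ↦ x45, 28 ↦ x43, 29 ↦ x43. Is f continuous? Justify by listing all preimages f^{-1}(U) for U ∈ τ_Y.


f is NOT continuous.

Compute f^{-1}(U) for each U ∈ τ_Y:
  U = ∅: f^{-1}(U) = ∅ ∈ τ_X ✓.
  U = {x43}: f^{-1}(U) = {28, 29} ∉ τ_X ✗.
  U = {x43, x44}: f^{-1}(U) = {28, 29} ∉ τ_X ✗.
  U = {x43, x44, x45}: f^{-1}(U) = {27, 28, 29} ∈ τ_X ✓.
Found U = {x43} with f^{-1}(U) = {28, 29} not in τ_X. Therefore f is NOT continuous.


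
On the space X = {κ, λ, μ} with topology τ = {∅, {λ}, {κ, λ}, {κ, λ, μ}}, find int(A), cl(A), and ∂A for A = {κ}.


int(A) = ∅, cl(A) = {κ, μ}, ∂A = {κ, μ}.

Closed sets in (X, τ) are complements of opens:
  closed(X, τ) = {∅, {μ}, {κ, μ}, {κ, λ, μ}}.
int(A) = ⋃ {U ∈ τ : U ⊆ A}. Opens contained in A: ∅.
Taking the union of these: int(A) = ∅.
cl(A) = ⋂ {C closed : A ⊆ C}. Closed sets containing A: {κ, μ}, {κ, λ, μ}.
Intersecting these: cl(A) = {κ, μ}.
∂A = cl(A) ∖ int(A) = {κ, μ} ∖ ∅ = {κ, μ}.


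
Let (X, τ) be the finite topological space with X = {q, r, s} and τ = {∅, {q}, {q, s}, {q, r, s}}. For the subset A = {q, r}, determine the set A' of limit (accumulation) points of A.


A' = {r, s}

For each x ∈ X, list the open sets U ∈ τ with x ∈ U, then check whether U ∩ (A ∖ {x}) ≠ ∅ for every such U.
  x = q: open {q} ∋ x has {q} ∩ (A ∖ {q}) = ∅, so x is NOT a limit point.
  x = r: opens ∋ x are {q, r, s}; each meets A ∖ {r}, so x IS a limit point.
  x = s: opens ∋ x are {q, s}, {q, r, s}; each meets A ∖ {s}, so x IS a limit point.
Collecting: A' = {r, s}.


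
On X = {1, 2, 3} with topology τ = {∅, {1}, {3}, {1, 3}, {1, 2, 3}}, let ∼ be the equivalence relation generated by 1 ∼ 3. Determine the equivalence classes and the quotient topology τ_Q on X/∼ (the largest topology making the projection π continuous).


X/∼ = {[1=3], [2]}; |τ_Q| = 3.

Equivalence classes: [1=3], [2].
Quotient map π: X → X/∼ sends 1 ↦ [1=3], 2 ↦ [2], 3 ↦ [1=3].
For each subset V ⊆ X/∼, compute π^{-1}(V) ⊆ X and check whether π^{-1}(V) ∈ τ. V is open in τ_Q iff π^{-1}(V) ∈ τ.
  V = {}: π^{-1}(V) = ∅ ∈ τ ✓.
  V = {[1=3]}: π^{-1}(V) = {1, 3} ∈ τ ✓.
  V = {[2]}: π^{-1}(V) = {2} ∉ τ ✗.
  V = {[1=3], [2]}: π^{-1}(V) = {1, 2, 3} ∈ τ ✓.
Open sets in the quotient: τ_Q = {{}, {[1=3]}, {[1=3], [2]}} (3 elements).


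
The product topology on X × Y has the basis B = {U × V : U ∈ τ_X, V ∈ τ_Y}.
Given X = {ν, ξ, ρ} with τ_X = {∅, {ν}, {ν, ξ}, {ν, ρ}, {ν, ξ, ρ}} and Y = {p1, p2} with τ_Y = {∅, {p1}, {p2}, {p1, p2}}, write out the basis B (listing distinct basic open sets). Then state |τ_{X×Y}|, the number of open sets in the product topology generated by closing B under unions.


Basis B = {∅ × ∅, {ν} × {p1}, {ν} × {p2}, {ν} × {p1, p2}, {ν, ξ} × {p1}, {ν, ρ} × {p1}, {ν, ξ} × {p2}, {ν, ρ} × {p2}, {ν, ξ, ρ} × {p1}, {ν, ξ, ρ} × {p2}, {ν, ξ} × {p1, p2}, {ν, ρ} × {p1, p2}, {ν, ξ, ρ} × {p1, p2}}; |τ_{X×Y}| = 25.

Enumerate products U × V with U ∈ τ_X, V ∈ τ_Y (deduplicated):
  ∅ × ∅ = {} (∅)
  {ν} × {p1} = {(ν,p1)}
  {ν} × {p2} = {(ν,p2)}
  {ν} × {p1, p2} = {(ν,p1), (ν,p2)}
  {ν, ξ} × {p1} = {(ν,p1), (ξ,p1)}
  {ν, ρ} × {p1} = {(ν,p1), (ρ,p1)}
  {ν, ξ} × {p2} = {(ν,p2), (ξ,p2)}
  {ν, ρ} × {p2} = {(ν,p2), (ρ,p2)}
  {ν, ξ, ρ} × {p1} = {(ν,p1), (ξ,p1), (ρ,p1)}
  {ν, ξ, ρ} × {p2} = {(ν,p2), (ξ,p2), (ρ,p2)}
  {ν, ξ} × {p1, p2} = {(ν,p1), (ν,p2), (ξ,p1), (ξ,p2)}
  {ν, ρ} × {p1, p2} = {(ν,p1), (ν,p2), (ρ,p1), (ρ,p2)}
  {ν, ξ, ρ} × {p1, p2} = {(ν,p1), (ν,p2), (ξ,p1), (ξ,p2), (ρ,p1), (ρ,p2)}
These 13 distinct sets form the basis B.
Close under arbitrary unions to get τ_{X×Y}; counting gives |τ_{X×Y}| = 25.


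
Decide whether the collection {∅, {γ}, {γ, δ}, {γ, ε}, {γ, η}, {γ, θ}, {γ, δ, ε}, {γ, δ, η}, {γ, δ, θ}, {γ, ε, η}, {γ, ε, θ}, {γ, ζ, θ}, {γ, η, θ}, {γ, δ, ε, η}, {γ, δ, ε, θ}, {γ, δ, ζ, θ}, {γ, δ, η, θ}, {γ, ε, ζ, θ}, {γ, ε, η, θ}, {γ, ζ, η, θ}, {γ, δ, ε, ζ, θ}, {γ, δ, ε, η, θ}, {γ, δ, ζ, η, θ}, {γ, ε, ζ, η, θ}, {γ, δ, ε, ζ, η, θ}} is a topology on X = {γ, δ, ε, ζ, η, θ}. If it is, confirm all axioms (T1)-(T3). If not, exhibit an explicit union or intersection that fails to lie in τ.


τ IS a topology on X.

Axiom (T1): ∅ ∈ τ? Yes; X ∈ τ? Yes.
Axiom (T2/T3): check pairwise unions and intersections of members of τ.
All pairwise intersections and unions checked — each lies in τ. Therefore τ satisfies (T1), (T2), (T3): it IS a topology on X.


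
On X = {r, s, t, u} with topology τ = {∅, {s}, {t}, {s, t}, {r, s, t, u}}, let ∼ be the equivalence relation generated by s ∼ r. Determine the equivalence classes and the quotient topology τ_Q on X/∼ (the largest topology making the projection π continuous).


X/∼ = {[r=s], [t], [u]}; |τ_Q| = 3.

Equivalence classes: [r=s], [t], [u].
Quotient map π: X → X/∼ sends r ↦ [r=s], s ↦ [r=s], t ↦ [t], u ↦ [u].
For each subset V ⊆ X/∼, compute π^{-1}(V) ⊆ X and check whether π^{-1}(V) ∈ τ. V is open in τ_Q iff π^{-1}(V) ∈ τ.
  V = {}: π^{-1}(V) = ∅ ∈ τ ✓.
  V = {[r=s]}: π^{-1}(V) = {r, s} ∉ τ ✗.
  V = {[t]}: π^{-1}(V) = {t} ∈ τ ✓.
  V = {[r=s], [t]}: π^{-1}(V) = {r, s, t} ∉ τ ✗.
  V = {[u]}: π^{-1}(V) = {u} ∉ τ ✗.
  V = {[r=s], [u]}: π^{-1}(V) = {r, s, u} ∉ τ ✗.
  V = {[t], [u]}: π^{-1}(V) = {t, u} ∉ τ ✗.
  V = {[r=s], [t], [u]}: π^{-1}(V) = {r, s, t, u} ∈ τ ✓.
Open sets in the quotient: τ_Q = {{}, {[t]}, {[r=s], [t], [u]}} (3 elements).


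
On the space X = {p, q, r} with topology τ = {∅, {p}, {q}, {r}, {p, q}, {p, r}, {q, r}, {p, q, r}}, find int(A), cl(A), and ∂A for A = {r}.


int(A) = {r}, cl(A) = {r}, ∂A = ∅.

Closed sets in (X, τ) are complements of opens:
  closed(X, τ) = {∅, {p}, {q}, {r}, {p, q}, {p, r}, {q, r}, {p, q, r}}.
int(A) = ⋃ {U ∈ τ : U ⊆ A}. Opens contained in A: ∅, {r}.
Taking the union of these: int(A) = {r}.
cl(A) = ⋂ {C closed : A ⊆ C}. Closed sets containing A: {r}, {p, r}, {q, r}, {p, q, r}.
Intersecting these: cl(A) = {r}.
∂A = cl(A) ∖ int(A) = {r} ∖ {r} = ∅.


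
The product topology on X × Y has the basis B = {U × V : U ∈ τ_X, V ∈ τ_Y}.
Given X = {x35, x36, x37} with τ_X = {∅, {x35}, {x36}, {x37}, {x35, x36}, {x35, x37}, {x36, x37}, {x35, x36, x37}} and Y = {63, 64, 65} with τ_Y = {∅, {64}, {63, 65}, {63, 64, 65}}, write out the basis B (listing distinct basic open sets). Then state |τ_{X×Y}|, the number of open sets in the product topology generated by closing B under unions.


Basis B = {∅ × ∅, {x35} × {64}, {x36} × {64}, {x37} × {64}, {x35} × {63, 65}, {x35, x36} × {64}, {x35, x37} × {64}, {x36} × {63, 65}, {x36, x37} × {64}, {x37} × {63, 65}, {x35} × {63, 64, 65}, {x35, x36, x37} × {64}, {x36} × {63, 64, 65}, {x37} × {63, 64, 65}, {x35, x36} × {63, 65}, {x35, x37} × {63, 65}, {x36, x37} × {63, 65}, {x35, x36} × {63, 64, 65}, {x35, x37} × {63, 64, 65}, {x35, x36, x37} × {63, 65}, {x36, x37} × {63, 64, 65}, {x35, x36, x37} × {63, 64, 65}}; |τ_{X×Y}| = 64.

Enumerate products U × V with U ∈ τ_X, V ∈ τ_Y (deduplicated):
  ∅ × ∅ = {} (∅)
  {x35} × {64} = {(x35,64)}
  {x36} × {64} = {(x36,64)}
  {x37} × {64} = {(x37,64)}
  {x35} × {63, 65} = {(x35,63), (x35,65)}
  {x35, x36} × {64} = {(x35,64), (x36,64)}
  {x35, x37} × {64} = {(x35,64), (x37,64)}
  {x36} × {63, 65} = {(x36,63), (x36,65)}
  {x36, x37} × {64} = {(x36,64), (x37,64)}
  {x37} × {63, 65} = {(x37,63), (x37,65)}
  {x35} × {63, 64, 65} = {(x35,63), (x35,64), (x35,65)}
  {x35, x36, x37} × {64} = {(x35,64), (x36,64), (x37,64)}
  {x36} × {63, 64, 65} = {(x36,63), (x36,64), (x36,65)}
  {x37} × {63, 64, 65} = {(x37,63), (x37,64), (x37,65)}
  {x35, x36} × {63, 65} = {(x35,63), (x35,65), (x36,63), (x36,65)}
  {x35, x37} × {63, 65} = {(x35,63), (x35,65), (x37,63), (x37,65)}
  {x36, x37} × {63, 65} = {(x36,63), (x36,65), (x37,63), (x37,65)}
  {x35, x36} × {63, 64, 65} = {(x35,63), (x35,64), (x35,65), (x36,63), (x36,64), (x36,65)}
  {x35, x37} × {63, 64, 65} = {(x35,63), (x35,64), (x35,65), (x37,63), (x37,64), (x37,65)}
  {x35, x36, x37} × {63, 65} = {(x35,63), (x35,65), (x36,63), (x36,65), (x37,63), (x37,65)}
  {x36, x37} × {63, 64, 65} = {(x36,63), (x36,64), (x36,65), (x37,63), (x37,64), (x37,65)}
  {x35, x36, x37} × {63, 64, 65} = {(x35,63), (x35,64), (x35,65), (x36,63), (x36,64), (x36,65), (x37,63), (x37,64), (x37,65)}
These 22 distinct sets form the basis B.
Close under arbitrary unions to get τ_{X×Y}; counting gives |τ_{X×Y}| = 64.


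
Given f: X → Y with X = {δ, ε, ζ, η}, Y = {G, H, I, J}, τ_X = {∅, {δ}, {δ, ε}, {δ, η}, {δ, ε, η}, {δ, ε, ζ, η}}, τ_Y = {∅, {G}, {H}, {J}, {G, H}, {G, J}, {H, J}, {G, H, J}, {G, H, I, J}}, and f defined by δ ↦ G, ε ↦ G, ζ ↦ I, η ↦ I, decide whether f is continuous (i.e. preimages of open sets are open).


f IS continuous.

Compute f^{-1}(U) for each U ∈ τ_Y:
  U = ∅: f^{-1}(U) = ∅ ∈ τ_X ✓.
  U = {G}: f^{-1}(U) = {δ, ε} ∈ τ_X ✓.
  U = {H}: f^{-1}(U) = ∅ ∈ τ_X ✓.
  U = {J}: f^{-1}(U) = ∅ ∈ τ_X ✓.
  U = {G, H}: f^{-1}(U) = {δ, ε} ∈ τ_X ✓.
  U = {G, J}: f^{-1}(U) = {δ, ε} ∈ τ_X ✓.
  U = {H, J}: f^{-1}(U) = ∅ ∈ τ_X ✓.
  U = {G, H, J}: f^{-1}(U) = {δ, ε} ∈ τ_X ✓.
  U = {G, H, I, J}: f^{-1}(U) = {δ, ε, ζ, η} ∈ τ_X ✓.
Every preimage lies in τ_X, so f IS continuous.


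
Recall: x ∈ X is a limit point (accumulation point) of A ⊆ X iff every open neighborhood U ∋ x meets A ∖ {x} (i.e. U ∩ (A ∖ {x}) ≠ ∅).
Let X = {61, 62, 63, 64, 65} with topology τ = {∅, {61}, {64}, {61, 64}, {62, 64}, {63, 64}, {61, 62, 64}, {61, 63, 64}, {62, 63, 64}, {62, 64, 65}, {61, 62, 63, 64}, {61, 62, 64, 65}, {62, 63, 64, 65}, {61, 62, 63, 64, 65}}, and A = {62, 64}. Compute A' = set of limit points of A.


A' = {62, 63, 65}

For each x ∈ X, list the open sets U ∈ τ with x ∈ U, then check whether U ∩ (A ∖ {x}) ≠ ∅ for every such U.
  x = 61: open {61} ∋ x has {61} ∩ (A ∖ {61}) = ∅, so x is NOT a limit point.
  x = 62: opens ∋ x are {62, 64}, {61, 62, 64}, {62, 63, 64}, {62, 64, 65}, {61, 62, 63, 64}, {61, 62, 64, 65}, {62, 63, 64, 65}, {61, 62, 63, 64, 65}; each meets A ∖ {62}, so x IS a limit point.
  x = 63: opens ∋ x are {63, 64}, {61, 63, 64}, {62, 63, 64}, {61, 62, 63, 64}, {62, 63, 64, 65}, {61, 62, 63, 64, 65}; each meets A ∖ {63}, so x IS a limit point.
  x = 64: open {64} ∋ x has {64} ∩ (A ∖ {64}) = ∅, so x is NOT a limit point.
  x = 65: opens ∋ x are {62, 64, 65}, {61, 62, 64, 65}, {62, 63, 64, 65}, {61, 62, 63, 64, 65}; each meets A ∖ {65}, so x IS a limit point.
Collecting: A' = {62, 63, 65}.


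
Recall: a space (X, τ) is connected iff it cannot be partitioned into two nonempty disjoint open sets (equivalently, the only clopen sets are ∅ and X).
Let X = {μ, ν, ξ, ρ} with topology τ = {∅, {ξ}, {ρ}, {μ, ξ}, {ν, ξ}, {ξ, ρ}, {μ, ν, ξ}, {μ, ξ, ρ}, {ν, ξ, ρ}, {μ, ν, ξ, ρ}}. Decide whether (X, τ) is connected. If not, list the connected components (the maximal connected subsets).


(X, τ) is disconnected; components = [{ρ}, {μ, ν, ξ}].

Find clopen sets (U ∈ τ with X ∖ U ∈ τ):
  U = ∅, X ∖ U = {μ, ν, ξ, ρ} — both open, so U is clopen.
  U = {ρ}, X ∖ U = {μ, ν, ξ} — both open, so U is clopen.
  U = {μ, ν, ξ}, X ∖ U = {ρ} — both open, so U is clopen.
  U = {μ, ν, ξ, ρ}, X ∖ U = ∅ — both open, so U is clopen.
Nontrivial clopen(s) exist: e.g. {ρ}. So (X, τ) is disconnected.
Compute connected components by grouping points that agree on all clopens:
  component: {ρ}
  component: {μ, ν, ξ}


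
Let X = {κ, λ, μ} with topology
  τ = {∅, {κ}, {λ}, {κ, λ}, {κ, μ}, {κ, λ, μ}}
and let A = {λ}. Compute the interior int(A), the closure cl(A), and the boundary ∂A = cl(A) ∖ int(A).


int(A) = {λ}, cl(A) = {λ}, ∂A = ∅.

Closed sets in (X, τ) are complements of opens:
  closed(X, τ) = {∅, {λ}, {μ}, {κ, μ}, {λ, μ}, {κ, λ, μ}}.
int(A) = ⋃ {U ∈ τ : U ⊆ A}. Opens contained in A: ∅, {λ}.
Taking the union of these: int(A) = {λ}.
cl(A) = ⋂ {C closed : A ⊆ C}. Closed sets containing A: {λ}, {λ, μ}, {κ, λ, μ}.
Intersecting these: cl(A) = {λ}.
∂A = cl(A) ∖ int(A) = {λ} ∖ {λ} = ∅.


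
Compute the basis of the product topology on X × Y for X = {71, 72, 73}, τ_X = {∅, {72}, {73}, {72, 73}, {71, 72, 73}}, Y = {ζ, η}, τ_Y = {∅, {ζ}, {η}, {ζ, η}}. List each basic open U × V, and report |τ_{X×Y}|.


Basis B = {∅ × ∅, {72} × {ζ}, {72} × {η}, {73} × {ζ}, {73} × {η}, {72} × {ζ, η}, {72, 73} × {ζ}, {72, 73} × {η}, {73} × {ζ, η}, {71, 72, 73} × {ζ}, {71, 72, 73} × {η}, {72, 73} × {ζ, η}, {71, 72, 73} × {ζ, η}}; |τ_{X×Y}| = 25.

Enumerate products U × V with U ∈ τ_X, V ∈ τ_Y (deduplicated):
  ∅ × ∅ = {} (∅)
  {72} × {ζ} = {(72,ζ)}
  {72} × {η} = {(72,η)}
  {73} × {ζ} = {(73,ζ)}
  {73} × {η} = {(73,η)}
  {72} × {ζ, η} = {(72,ζ), (72,η)}
  {72, 73} × {ζ} = {(72,ζ), (73,ζ)}
  {72, 73} × {η} = {(72,η), (73,η)}
  {73} × {ζ, η} = {(73,ζ), (73,η)}
  {71, 72, 73} × {ζ} = {(71,ζ), (72,ζ), (73,ζ)}
  {71, 72, 73} × {η} = {(71,η), (72,η), (73,η)}
  {72, 73} × {ζ, η} = {(72,ζ), (72,η), (73,ζ), (73,η)}
  {71, 72, 73} × {ζ, η} = {(71,ζ), (71,η), (72,ζ), (72,η), (73,ζ), (73,η)}
These 13 distinct sets form the basis B.
Close under arbitrary unions to get τ_{X×Y}; counting gives |τ_{X×Y}| = 25.


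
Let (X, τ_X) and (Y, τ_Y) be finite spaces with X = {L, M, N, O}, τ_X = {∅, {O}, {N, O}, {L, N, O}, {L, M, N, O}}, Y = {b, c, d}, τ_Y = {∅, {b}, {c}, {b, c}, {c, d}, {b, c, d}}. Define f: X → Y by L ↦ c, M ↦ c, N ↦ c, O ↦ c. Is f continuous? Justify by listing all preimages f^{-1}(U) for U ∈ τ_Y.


f IS continuous.

Compute f^{-1}(U) for each U ∈ τ_Y:
  U = ∅: f^{-1}(U) = ∅ ∈ τ_X ✓.
  U = {b}: f^{-1}(U) = ∅ ∈ τ_X ✓.
  U = {c}: f^{-1}(U) = {L, M, N, O} ∈ τ_X ✓.
  U = {b, c}: f^{-1}(U) = {L, M, N, O} ∈ τ_X ✓.
  U = {c, d}: f^{-1}(U) = {L, M, N, O} ∈ τ_X ✓.
  U = {b, c, d}: f^{-1}(U) = {L, M, N, O} ∈ τ_X ✓.
Every preimage lies in τ_X, so f IS continuous.


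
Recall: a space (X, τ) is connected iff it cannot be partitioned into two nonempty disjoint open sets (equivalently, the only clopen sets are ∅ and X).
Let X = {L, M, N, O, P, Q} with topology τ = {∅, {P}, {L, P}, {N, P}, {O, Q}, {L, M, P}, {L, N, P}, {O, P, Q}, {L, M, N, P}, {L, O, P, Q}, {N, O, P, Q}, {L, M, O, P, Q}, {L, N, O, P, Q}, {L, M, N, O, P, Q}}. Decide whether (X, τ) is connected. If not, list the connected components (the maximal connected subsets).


(X, τ) is disconnected; components = [{O, Q}, {L, M, N, P}].

Find clopen sets (U ∈ τ with X ∖ U ∈ τ):
  U = ∅, X ∖ U = {L, M, N, O, P, Q} — both open, so U is clopen.
  U = {O, Q}, X ∖ U = {L, M, N, P} — both open, so U is clopen.
  U = {L, M, N, P}, X ∖ U = {O, Q} — both open, so U is clopen.
  U = {L, M, N, O, P, Q}, X ∖ U = ∅ — both open, so U is clopen.
Nontrivial clopen(s) exist: e.g. {O, Q}. So (X, τ) is disconnected.
Compute connected components by grouping points that agree on all clopens:
  component: {O, Q}
  component: {L, M, N, P}


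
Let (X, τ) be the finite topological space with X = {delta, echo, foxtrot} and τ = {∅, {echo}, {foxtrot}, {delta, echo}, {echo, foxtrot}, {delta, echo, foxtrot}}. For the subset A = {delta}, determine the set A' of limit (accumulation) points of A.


A' = ∅

For each x ∈ X, list the open sets U ∈ τ with x ∈ U, then check whether U ∩ (A ∖ {x}) ≠ ∅ for every such U.
  x = delta: open {delta, echo} ∋ x has {delta, echo} ∩ (A ∖ {delta}) = ∅, so x is NOT a limit point.
  x = echo: open {echo} ∋ x has {echo} ∩ (A ∖ {echo}) = ∅, so x is NOT a limit point.
  x = foxtrot: open {foxtrot} ∋ x has {foxtrot} ∩ (A ∖ {foxtrot}) = ∅, so x is NOT a limit point.
Collecting: A' = ∅.


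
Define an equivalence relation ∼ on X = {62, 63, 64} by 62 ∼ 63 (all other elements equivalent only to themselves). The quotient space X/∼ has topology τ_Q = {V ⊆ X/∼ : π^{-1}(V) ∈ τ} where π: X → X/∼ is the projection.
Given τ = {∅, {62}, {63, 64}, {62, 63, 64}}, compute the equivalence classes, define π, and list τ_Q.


X/∼ = {[62=63], [64]}; |τ_Q| = 2.

Equivalence classes: [62=63], [64].
Quotient map π: X → X/∼ sends 62 ↦ [62=63], 63 ↦ [62=63], 64 ↦ [64].
For each subset V ⊆ X/∼, compute π^{-1}(V) ⊆ X and check whether π^{-1}(V) ∈ τ. V is open in τ_Q iff π^{-1}(V) ∈ τ.
  V = {}: π^{-1}(V) = ∅ ∈ τ ✓.
  V = {[62=63]}: π^{-1}(V) = {62, 63} ∉ τ ✗.
  V = {[64]}: π^{-1}(V) = {64} ∉ τ ✗.
  V = {[62=63], [64]}: π^{-1}(V) = {62, 63, 64} ∈ τ ✓.
Open sets in the quotient: τ_Q = {{}, {[62=63], [64]}} (2 elements).


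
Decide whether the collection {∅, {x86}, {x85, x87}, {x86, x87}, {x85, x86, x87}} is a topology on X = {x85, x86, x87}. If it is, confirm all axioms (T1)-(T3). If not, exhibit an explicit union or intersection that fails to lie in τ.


τ is NOT a topology on X.

Axiom (T1): ∅ ∈ τ? Yes; X ∈ τ? Yes.
Axiom (T2/T3): check pairwise unions and intersections of members of τ.
Counterexample for (T3): {x85, x87} ∩ {x86, x87} = {x87} ∉ τ. Therefore τ is NOT a topology.


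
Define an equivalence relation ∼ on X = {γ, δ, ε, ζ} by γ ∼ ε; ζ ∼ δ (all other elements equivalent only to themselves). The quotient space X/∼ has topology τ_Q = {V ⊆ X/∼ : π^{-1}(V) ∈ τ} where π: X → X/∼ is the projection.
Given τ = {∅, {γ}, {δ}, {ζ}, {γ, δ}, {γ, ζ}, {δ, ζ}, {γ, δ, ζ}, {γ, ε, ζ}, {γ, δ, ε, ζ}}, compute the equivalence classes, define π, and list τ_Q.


X/∼ = {[γ=ε], [δ=ζ]}; |τ_Q| = 3.

Equivalence classes: [γ=ε], [δ=ζ].
Quotient map π: X → X/∼ sends γ ↦ [γ=ε], δ ↦ [δ=ζ], ε ↦ [γ=ε], ζ ↦ [δ=ζ].
For each subset V ⊆ X/∼, compute π^{-1}(V) ⊆ X and check whether π^{-1}(V) ∈ τ. V is open in τ_Q iff π^{-1}(V) ∈ τ.
  V = {}: π^{-1}(V) = ∅ ∈ τ ✓.
  V = {[γ=ε]}: π^{-1}(V) = {γ, ε} ∉ τ ✗.
  V = {[δ=ζ]}: π^{-1}(V) = {δ, ζ} ∈ τ ✓.
  V = {[γ=ε], [δ=ζ]}: π^{-1}(V) = {γ, δ, ε, ζ} ∈ τ ✓.
Open sets in the quotient: τ_Q = {{}, {[δ=ζ]}, {[γ=ε], [δ=ζ]}} (3 elements).


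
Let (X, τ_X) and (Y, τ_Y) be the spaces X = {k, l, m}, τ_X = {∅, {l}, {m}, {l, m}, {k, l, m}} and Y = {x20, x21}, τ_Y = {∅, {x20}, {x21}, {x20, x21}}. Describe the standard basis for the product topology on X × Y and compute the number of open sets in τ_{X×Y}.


Basis B = {∅ × ∅, {l} × {x20}, {l} × {x21}, {m} × {x20}, {m} × {x21}, {l} × {x20, x21}, {l, m} × {x20}, {l, m} × {x21}, {m} × {x20, x21}, {k, l, m} × {x20}, {k, l, m} × {x21}, {l, m} × {x20, x21}, {k, l, m} × {x20, x21}}; |τ_{X×Y}| = 25.

Enumerate products U × V with U ∈ τ_X, V ∈ τ_Y (deduplicated):
  ∅ × ∅ = {} (∅)
  {l} × {x20} = {(l,x20)}
  {l} × {x21} = {(l,x21)}
  {m} × {x20} = {(m,x20)}
  {m} × {x21} = {(m,x21)}
  {l} × {x20, x21} = {(l,x20), (l,x21)}
  {l, m} × {x20} = {(l,x20), (m,x20)}
  {l, m} × {x21} = {(l,x21), (m,x21)}
  {m} × {x20, x21} = {(m,x20), (m,x21)}
  {k, l, m} × {x20} = {(k,x20), (l,x20), (m,x20)}
  {k, l, m} × {x21} = {(k,x21), (l,x21), (m,x21)}
  {l, m} × {x20, x21} = {(l,x20), (l,x21), (m,x20), (m,x21)}
  {k, l, m} × {x20, x21} = {(k,x20), (k,x21), (l,x20), (l,x21), (m,x20), (m,x21)}
These 13 distinct sets form the basis B.
Close under arbitrary unions to get τ_{X×Y}; counting gives |τ_{X×Y}| = 25.


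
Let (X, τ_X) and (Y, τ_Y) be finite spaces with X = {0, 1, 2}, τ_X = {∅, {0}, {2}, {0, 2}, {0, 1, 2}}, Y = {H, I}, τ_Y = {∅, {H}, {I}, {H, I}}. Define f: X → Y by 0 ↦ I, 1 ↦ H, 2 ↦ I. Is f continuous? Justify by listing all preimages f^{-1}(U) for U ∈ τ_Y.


f is NOT continuous.

Compute f^{-1}(U) for each U ∈ τ_Y:
  U = ∅: f^{-1}(U) = ∅ ∈ τ_X ✓.
  U = {H}: f^{-1}(U) = {1} ∉ τ_X ✗.
  U = {I}: f^{-1}(U) = {0, 2} ∈ τ_X ✓.
  U = {H, I}: f^{-1}(U) = {0, 1, 2} ∈ τ_X ✓.
Found U = {H} with f^{-1}(U) = {1} not in τ_X. Therefore f is NOT continuous.


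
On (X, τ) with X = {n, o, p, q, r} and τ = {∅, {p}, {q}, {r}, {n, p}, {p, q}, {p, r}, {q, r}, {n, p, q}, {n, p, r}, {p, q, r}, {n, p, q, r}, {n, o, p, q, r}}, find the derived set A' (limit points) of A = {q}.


A' = {o}

For each x ∈ X, list the open sets U ∈ τ with x ∈ U, then check whether U ∩ (A ∖ {x}) ≠ ∅ for every such U.
  x = n: open {n, p} ∋ x has {n, p} ∩ (A ∖ {n}) = ∅, so x is NOT a limit point.
  x = o: opens ∋ x are {n, o, p, q, r}; each meets A ∖ {o}, so x IS a limit point.
  x = p: open {p} ∋ x has {p} ∩ (A ∖ {p}) = ∅, so x is NOT a limit point.
  x = q: open {q} ∋ x has {q} ∩ (A ∖ {q}) = ∅, so x is NOT a limit point.
  x = r: open {r} ∋ x has {r} ∩ (A ∖ {r}) = ∅, so x is NOT a limit point.
Collecting: A' = {o}.


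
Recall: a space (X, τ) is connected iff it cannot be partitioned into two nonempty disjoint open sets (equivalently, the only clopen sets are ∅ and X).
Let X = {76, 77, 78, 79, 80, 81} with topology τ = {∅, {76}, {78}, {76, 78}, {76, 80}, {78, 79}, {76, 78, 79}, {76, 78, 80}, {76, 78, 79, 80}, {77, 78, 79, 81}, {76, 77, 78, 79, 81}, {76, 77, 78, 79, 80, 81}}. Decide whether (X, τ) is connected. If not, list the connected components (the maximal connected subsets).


(X, τ) is disconnected; components = [{76, 80}, {77, 78, 79, 81}].

Find clopen sets (U ∈ τ with X ∖ U ∈ τ):
  U = ∅, X ∖ U = {76, 77, 78, 79, 80, 81} — both open, so U is clopen.
  U = {76, 80}, X ∖ U = {77, 78, 79, 81} — both open, so U is clopen.
  U = {77, 78, 79, 81}, X ∖ U = {76, 80} — both open, so U is clopen.
  U = {76, 77, 78, 79, 80, 81}, X ∖ U = ∅ — both open, so U is clopen.
Nontrivial clopen(s) exist: e.g. {76, 80}. So (X, τ) is disconnected.
Compute connected components by grouping points that agree on all clopens:
  component: {76, 80}
  component: {77, 78, 79, 81}


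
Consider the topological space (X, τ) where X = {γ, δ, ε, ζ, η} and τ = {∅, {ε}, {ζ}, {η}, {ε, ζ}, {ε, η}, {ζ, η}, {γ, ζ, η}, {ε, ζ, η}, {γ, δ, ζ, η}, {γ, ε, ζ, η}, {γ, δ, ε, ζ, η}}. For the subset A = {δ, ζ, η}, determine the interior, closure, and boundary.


int(A) = {ζ, η}, cl(A) = {γ, δ, ζ, η}, ∂A = {γ, δ}.

Closed sets in (X, τ) are complements of opens:
  closed(X, τ) = {∅, {δ}, {ε}, {γ, δ}, {δ, ε}, {γ, δ, ε}, {γ, δ, ζ}, {γ, δ, η}, {γ, δ, ε, ζ}, {γ, δ, ε, η}, {γ, δ, ζ, η}, {γ, δ, ε, ζ, η}}.
int(A) = ⋃ {U ∈ τ : U ⊆ A}. Opens contained in A: ∅, {ζ}, {η}, {ζ, η}.
Taking the union of these: int(A) = {ζ, η}.
cl(A) = ⋂ {C closed : A ⊆ C}. Closed sets containing A: {γ, δ, ζ, η}, {γ, δ, ε, ζ, η}.
Intersecting these: cl(A) = {γ, δ, ζ, η}.
∂A = cl(A) ∖ int(A) = {γ, δ, ζ, η} ∖ {ζ, η} = {γ, δ}.


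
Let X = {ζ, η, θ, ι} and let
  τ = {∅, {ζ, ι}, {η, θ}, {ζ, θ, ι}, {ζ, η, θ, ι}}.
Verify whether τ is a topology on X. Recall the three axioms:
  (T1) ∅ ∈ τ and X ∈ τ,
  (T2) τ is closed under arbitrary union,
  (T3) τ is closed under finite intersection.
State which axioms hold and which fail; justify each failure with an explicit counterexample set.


τ is NOT a topology on X.

Axiom (T1): ∅ ∈ τ? Yes; X ∈ τ? Yes.
Axiom (T2/T3): check pairwise unions and intersections of members of τ.
Counterexample for (T3): {η, θ} ∩ {ζ, θ, ι} = {θ} ∉ τ. Therefore τ is NOT a topology.


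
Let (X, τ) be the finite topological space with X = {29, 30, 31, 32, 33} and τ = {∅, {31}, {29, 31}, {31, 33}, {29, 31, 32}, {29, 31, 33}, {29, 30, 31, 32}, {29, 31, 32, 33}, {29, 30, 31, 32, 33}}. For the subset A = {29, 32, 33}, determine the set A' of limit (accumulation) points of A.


A' = {30, 32}

For each x ∈ X, list the open sets U ∈ τ with x ∈ U, then check whether U ∩ (A ∖ {x}) ≠ ∅ for every such U.
  x = 29: open {29, 31} ∋ x has {29, 31} ∩ (A ∖ {29}) = ∅, so x is NOT a limit point.
  x = 30: opens ∋ x are {29, 30, 31, 32}, {29, 30, 31, 32, 33}; each meets A ∖ {30}, so x IS a limit point.
  x = 31: open {31} ∋ x has {31} ∩ (A ∖ {31}) = ∅, so x is NOT a limit point.
  x = 32: opens ∋ x are {29, 31, 32}, {29, 30, 31, 32}, {29, 31, 32, 33}, {29, 30, 31, 32, 33}; each meets A ∖ {32}, so x IS a limit point.
  x = 33: open {31, 33} ∋ x has {31, 33} ∩ (A ∖ {33}) = ∅, so x is NOT a limit point.
Collecting: A' = {30, 32}.


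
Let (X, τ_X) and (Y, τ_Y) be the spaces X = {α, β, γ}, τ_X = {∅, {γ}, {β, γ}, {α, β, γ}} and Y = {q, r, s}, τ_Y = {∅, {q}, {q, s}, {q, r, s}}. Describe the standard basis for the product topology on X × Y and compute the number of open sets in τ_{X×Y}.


Basis B = {∅ × ∅, {γ} × {q}, {β, γ} × {q}, {γ} × {q, s}, {α, β, γ} × {q}, {γ} × {q, r, s}, {β, γ} × {q, s}, {α, β, γ} × {q, s}, {β, γ} × {q, r, s}, {α, β, γ} × {q, r, s}}; |τ_{X×Y}| = 20.

Enumerate products U × V with U ∈ τ_X, V ∈ τ_Y (deduplicated):
  ∅ × ∅ = {} (∅)
  {γ} × {q} = {(γ,q)}
  {β, γ} × {q} = {(β,q), (γ,q)}
  {γ} × {q, s} = {(γ,q), (γ,s)}
  {α, β, γ} × {q} = {(α,q), (β,q), (γ,q)}
  {γ} × {q, r, s} = {(γ,q), (γ,r), (γ,s)}
  {β, γ} × {q, s} = {(β,q), (β,s), (γ,q), (γ,s)}
  {α, β, γ} × {q, s} = {(α,q), (α,s), (β,q), (β,s), (γ,q), (γ,s)}
  {β, γ} × {q, r, s} = {(β,q), (β,r), (β,s), (γ,q), (γ,r), (γ,s)}
  {α, β, γ} × {q, r, s} = {(α,q), (α,r), (α,s), (β,q), (β,r), (β,s), (γ,q), (γ,r), (γ,s)}
These 10 distinct sets form the basis B.
Close under arbitrary unions to get τ_{X×Y}; counting gives |τ_{X×Y}| = 20.


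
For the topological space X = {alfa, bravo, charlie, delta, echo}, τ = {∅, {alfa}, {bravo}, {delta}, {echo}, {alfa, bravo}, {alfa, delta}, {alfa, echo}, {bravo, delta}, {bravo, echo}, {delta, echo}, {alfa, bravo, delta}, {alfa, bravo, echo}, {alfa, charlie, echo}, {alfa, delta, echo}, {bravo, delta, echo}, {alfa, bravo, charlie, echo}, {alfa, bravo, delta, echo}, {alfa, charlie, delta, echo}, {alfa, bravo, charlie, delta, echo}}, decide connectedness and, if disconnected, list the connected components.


(X, τ) is disconnected; components = [{bravo}, {delta}, {alfa, charlie, echo}].

Find clopen sets (U ∈ τ with X ∖ U ∈ τ):
  U = ∅, X ∖ U = {alfa, bravo, charlie, delta, echo} — both open, so U is clopen.
  U = {bravo}, X ∖ U = {alfa, charlie, delta, echo} — both open, so U is clopen.
  U = {delta}, X ∖ U = {alfa, bravo, charlie, echo} — both open, so U is clopen.
  U = {bravo, delta}, X ∖ U = {alfa, charlie, echo} — both open, so U is clopen.
  U = {alfa, charlie, echo}, X ∖ U = {bravo, delta} — both open, so U is clopen.
  U = {alfa, bravo, charlie, echo}, X ∖ U = {delta} — both open, so U is clopen.
  U = {alfa, charlie, delta, echo}, X ∖ U = {bravo} — both open, so U is clopen.
  U = {alfa, bravo, charlie, delta, echo}, X ∖ U = ∅ — both open, so U is clopen.
Nontrivial clopen(s) exist: e.g. {bravo, delta}. So (X, τ) is disconnected.
Compute connected components by grouping points that agree on all clopens:
  component: {bravo}
  component: {delta}
  component: {alfa, charlie, echo}


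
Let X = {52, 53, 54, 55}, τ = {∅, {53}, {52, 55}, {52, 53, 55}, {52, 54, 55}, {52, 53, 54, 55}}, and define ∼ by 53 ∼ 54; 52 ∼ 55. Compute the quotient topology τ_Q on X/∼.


X/∼ = {[52=55], [53=54]}; |τ_Q| = 3.

Equivalence classes: [52=55], [53=54].
Quotient map π: X → X/∼ sends 52 ↦ [52=55], 53 ↦ [53=54], 54 ↦ [53=54], 55 ↦ [52=55].
For each subset V ⊆ X/∼, compute π^{-1}(V) ⊆ X and check whether π^{-1}(V) ∈ τ. V is open in τ_Q iff π^{-1}(V) ∈ τ.
  V = {}: π^{-1}(V) = ∅ ∈ τ ✓.
  V = {[52=55]}: π^{-1}(V) = {52, 55} ∈ τ ✓.
  V = {[53=54]}: π^{-1}(V) = {53, 54} ∉ τ ✗.
  V = {[52=55], [53=54]}: π^{-1}(V) = {52, 53, 54, 55} ∈ τ ✓.
Open sets in the quotient: τ_Q = {{}, {[52=55]}, {[52=55], [53=54]}} (3 elements).


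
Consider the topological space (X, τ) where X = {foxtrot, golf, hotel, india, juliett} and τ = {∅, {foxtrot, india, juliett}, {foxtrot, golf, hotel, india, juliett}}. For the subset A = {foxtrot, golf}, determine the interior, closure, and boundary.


int(A) = ∅, cl(A) = {foxtrot, golf, hotel, india, juliett}, ∂A = {foxtrot, golf, hotel, india, juliett}.

Closed sets in (X, τ) are complements of opens:
  closed(X, τ) = {∅, {golf, hotel}, {foxtrot, golf, hotel, india, juliett}}.
int(A) = ⋃ {U ∈ τ : U ⊆ A}. Opens contained in A: ∅.
Taking the union of these: int(A) = ∅.
cl(A) = ⋂ {C closed : A ⊆ C}. Closed sets containing A: {foxtrot, golf, hotel, india, juliett}.
Intersecting these: cl(A) = {foxtrot, golf, hotel, india, juliett}.
∂A = cl(A) ∖ int(A) = {foxtrot, golf, hotel, india, juliett} ∖ ∅ = {foxtrot, golf, hotel, india, juliett}.


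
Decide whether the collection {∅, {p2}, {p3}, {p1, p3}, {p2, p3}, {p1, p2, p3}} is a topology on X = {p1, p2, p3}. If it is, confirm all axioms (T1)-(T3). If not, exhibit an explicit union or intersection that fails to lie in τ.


τ IS a topology on X.

Axiom (T1): ∅ ∈ τ? Yes; X ∈ τ? Yes.
Axiom (T2/T3): check pairwise unions and intersections of members of τ.
All pairwise intersections and unions checked — each lies in τ. Therefore τ satisfies (T1), (T2), (T3): it IS a topology on X.


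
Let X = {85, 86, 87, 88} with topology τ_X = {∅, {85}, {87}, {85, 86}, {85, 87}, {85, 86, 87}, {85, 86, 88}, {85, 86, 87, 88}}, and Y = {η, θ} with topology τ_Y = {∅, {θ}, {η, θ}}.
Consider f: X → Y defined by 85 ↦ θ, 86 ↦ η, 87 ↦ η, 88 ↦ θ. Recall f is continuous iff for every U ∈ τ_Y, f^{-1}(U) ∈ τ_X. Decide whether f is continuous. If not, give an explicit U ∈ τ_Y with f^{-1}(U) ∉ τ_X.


f is NOT continuous.

Compute f^{-1}(U) for each U ∈ τ_Y:
  U = ∅: f^{-1}(U) = ∅ ∈ τ_X ✓.
  U = {θ}: f^{-1}(U) = {85, 88} ∉ τ_X ✗.
  U = {η, θ}: f^{-1}(U) = {85, 86, 87, 88} ∈ τ_X ✓.
Found U = {θ} with f^{-1}(U) = {85, 88} not in τ_X. Therefore f is NOT continuous.


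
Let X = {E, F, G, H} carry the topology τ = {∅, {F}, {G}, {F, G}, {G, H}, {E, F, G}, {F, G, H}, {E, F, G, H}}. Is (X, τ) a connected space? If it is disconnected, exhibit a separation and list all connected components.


(X, τ) is connected.

Find clopen sets (U ∈ τ with X ∖ U ∈ τ):
  U = ∅, X ∖ U = {E, F, G, H} — both open, so U is clopen.
  U = {E, F, G, H}, X ∖ U = ∅ — both open, so U is clopen.
Only trivial clopens (∅ and X) exist, so (X, τ) is connected.
Compute connected components by grouping points that agree on all clopens:
  component: {E, F, G, H}


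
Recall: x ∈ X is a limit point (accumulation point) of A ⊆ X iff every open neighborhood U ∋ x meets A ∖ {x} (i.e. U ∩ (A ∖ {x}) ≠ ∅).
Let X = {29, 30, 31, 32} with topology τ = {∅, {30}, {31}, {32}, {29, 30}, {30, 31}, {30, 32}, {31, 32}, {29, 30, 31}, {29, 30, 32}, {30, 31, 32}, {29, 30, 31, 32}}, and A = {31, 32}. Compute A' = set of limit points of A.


A' = ∅

For each x ∈ X, list the open sets U ∈ τ with x ∈ U, then check whether U ∩ (A ∖ {x}) ≠ ∅ for every such U.
  x = 29: open {29, 30} ∋ x has {29, 30} ∩ (A ∖ {29}) = ∅, so x is NOT a limit point.
  x = 30: open {30} ∋ x has {30} ∩ (A ∖ {30}) = ∅, so x is NOT a limit point.
  x = 31: open {31} ∋ x has {31} ∩ (A ∖ {31}) = ∅, so x is NOT a limit point.
  x = 32: open {32} ∋ x has {32} ∩ (A ∖ {32}) = ∅, so x is NOT a limit point.
Collecting: A' = ∅.


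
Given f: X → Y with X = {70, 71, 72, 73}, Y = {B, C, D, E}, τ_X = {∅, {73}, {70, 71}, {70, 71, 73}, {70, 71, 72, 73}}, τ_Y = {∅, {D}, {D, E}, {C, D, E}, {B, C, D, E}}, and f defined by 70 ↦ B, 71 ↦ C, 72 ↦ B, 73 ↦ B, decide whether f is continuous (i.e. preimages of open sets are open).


f is NOT continuous.

Compute f^{-1}(U) for each U ∈ τ_Y:
  U = ∅: f^{-1}(U) = ∅ ∈ τ_X ✓.
  U = {D}: f^{-1}(U) = ∅ ∈ τ_X ✓.
  U = {D, E}: f^{-1}(U) = ∅ ∈ τ_X ✓.
  U = {C, D, E}: f^{-1}(U) = {71} ∉ τ_X ✗.
  U = {B, C, D, E}: f^{-1}(U) = {70, 71, 72, 73} ∈ τ_X ✓.
Found U = {C, D, E} with f^{-1}(U) = {71} not in τ_X. Therefore f is NOT continuous.
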